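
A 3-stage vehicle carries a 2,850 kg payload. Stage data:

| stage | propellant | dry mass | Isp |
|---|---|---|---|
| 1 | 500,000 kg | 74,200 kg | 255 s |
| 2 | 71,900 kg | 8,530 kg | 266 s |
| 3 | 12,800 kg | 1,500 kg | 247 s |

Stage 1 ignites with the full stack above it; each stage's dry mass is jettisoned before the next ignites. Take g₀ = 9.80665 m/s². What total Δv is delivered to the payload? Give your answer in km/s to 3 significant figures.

Ignition mass of stage 1 = 500,000+74,200 + 71,900+8,530 + 12,800+1,500 + 2,850 = 671,780 kg.
Stage 1: m₀ = 671,780 kg, m_f = 671,780 − 500,000 = 171,780 kg; Δv = 255×9.80665×ln(3.911) = 2500.7×1.3637 ≈ 3410 m/s.
Stage 2: m₀ = 97,580 kg, m_f = 97,580 − 71,900 = 25,680 kg; Δv = 266×9.80665×ln(3.8) = 2608.6×1.3350 ≈ 3482 m/s.
Stage 3: m₀ = 17,150 kg, m_f = 17,150 − 12,800 = 4,350 kg; Δv = 247×9.80665×ln(3.943) = 2422.2×1.3718 ≈ 3323 m/s.
Total Δv = 3410 + 3482 + 3323 = 10215 m/s.

Δv ≈ 10.2 km/s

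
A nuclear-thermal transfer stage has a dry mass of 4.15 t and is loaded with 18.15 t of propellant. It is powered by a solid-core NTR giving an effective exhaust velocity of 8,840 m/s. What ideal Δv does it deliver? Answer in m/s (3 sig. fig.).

Δv ≈ 14900 m/s

m₀ = m_dry + m_prop = 4.15 + 18.15 = 22.3 t.
Δv = v_e · ln(m₀/m_f) = 8840.0 × ln(5.373) = 8840.0 × 1.6815 ≈ 14864.3 m/s.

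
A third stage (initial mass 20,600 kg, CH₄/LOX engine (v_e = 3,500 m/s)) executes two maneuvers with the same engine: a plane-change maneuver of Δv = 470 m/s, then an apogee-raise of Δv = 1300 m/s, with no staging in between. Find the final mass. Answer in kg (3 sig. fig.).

After the first burn: m = 20600 × exp(−470/3500.0) = 20600 × 0.87434 = 18,011.4 kg.
After the second burn: m = 18,011.4 × exp(−1300/3500.0) = 18,011.4 × 0.68975 = 12,423.4 kg.

final mass ≈ 12400 kg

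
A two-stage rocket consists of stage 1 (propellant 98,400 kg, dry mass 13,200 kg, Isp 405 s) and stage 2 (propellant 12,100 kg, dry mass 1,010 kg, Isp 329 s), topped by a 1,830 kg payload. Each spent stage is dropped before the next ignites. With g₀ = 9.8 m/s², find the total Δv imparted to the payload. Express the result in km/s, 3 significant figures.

Ignition mass of stage 1 = 98,400+13,200 + 12,100+1,010 + 1,830 = 126,540 kg.
Stage 1: m₀ = 126,540 kg, m_f = 126,540 − 98,400 = 28,140 kg; Δv = 405×9.8×ln(4.497) = 3969.0×1.5034 ≈ 5967 m/s.
Stage 2: m₀ = 14,940 kg, m_f = 14,940 − 12,100 = 2,840 kg; Δv = 329×9.8×ln(5.261) = 3224.2×1.6602 ≈ 5353 m/s.
Total Δv = 5967 + 5353 = 11320 m/s.

Δv ≈ 11.3 km/s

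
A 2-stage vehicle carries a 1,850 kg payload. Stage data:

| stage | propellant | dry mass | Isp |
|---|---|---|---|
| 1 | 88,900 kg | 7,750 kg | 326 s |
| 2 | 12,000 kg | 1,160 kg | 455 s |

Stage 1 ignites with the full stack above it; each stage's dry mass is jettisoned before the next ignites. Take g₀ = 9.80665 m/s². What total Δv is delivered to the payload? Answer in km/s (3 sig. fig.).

Δv ≈ 12.3 km/s

Ignition mass of stage 1 = 88,900+7,750 + 12,000+1,160 + 1,850 = 111,660 kg.
Stage 1: m₀ = 111,660 kg, m_f = 111,660 − 88,900 = 22,760 kg; Δv = 326×9.80665×ln(4.906) = 3197.0×1.5905 ≈ 5085 m/s.
Stage 2: m₀ = 15,010 kg, m_f = 15,010 − 12,000 = 3,010 kg; Δv = 455×9.80665×ln(4.987) = 4462.0×1.6068 ≈ 7169 m/s.
Total Δv = 5085 + 7169 = 12254 m/s.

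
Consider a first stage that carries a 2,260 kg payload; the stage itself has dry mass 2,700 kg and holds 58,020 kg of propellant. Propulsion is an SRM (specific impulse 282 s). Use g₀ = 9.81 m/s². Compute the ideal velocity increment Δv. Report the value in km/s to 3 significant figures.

Δv ≈ 7.03 km/s

v_e = Isp · g₀ = 282 × 9.81 = 2766.4 m/s.
m₀ = payload + dry + propellant = 2,260 + 2,700 + 58,020 = 62,980 kg.
m_f = payload + dry = 2,260 + 2,700 = 4,960 kg.
Δv = v_e · ln(m₀/m_f) = 2766.4 × ln(12.7) = 2766.4 × 2.5414 ≈ 7030.6 m/s.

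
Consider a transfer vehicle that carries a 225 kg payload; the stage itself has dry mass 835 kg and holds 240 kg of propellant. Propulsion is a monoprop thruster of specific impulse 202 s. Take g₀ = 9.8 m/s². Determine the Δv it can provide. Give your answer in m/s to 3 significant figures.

v_e = Isp · g₀ = 202 × 9.8 = 1979.6 m/s.
m₀ = payload + dry + propellant = 225 + 835 + 240 = 1,300 kg.
m_f = payload + dry = 225 + 835 = 1,060 kg.
By the Tsiolkovsky rocket equation, Δv = v_e · ln(m₀/m_f) = 1979.6 × ln(1.226) = 1979.6 × 0.2041 ≈ 404.0 m/s.

Δv ≈ 404 m/s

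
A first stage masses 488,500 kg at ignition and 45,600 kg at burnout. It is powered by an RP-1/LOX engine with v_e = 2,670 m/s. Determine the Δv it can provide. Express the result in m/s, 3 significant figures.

Δv ≈ 6330 m/s

Δv = v_e · ln(m₀/m_f) = 2670.0 × ln(10.71) = 2670.0 × 2.3714 ≈ 6331.7 m/s.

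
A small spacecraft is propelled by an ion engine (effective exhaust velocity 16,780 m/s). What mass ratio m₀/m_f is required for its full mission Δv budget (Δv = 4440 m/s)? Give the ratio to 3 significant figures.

mass ratio ≈ 1.30

Rocket equation: m₀/m_f = exp(Δv / v_e) = exp(4440 / 16780.0) = exp(0.2646) = 1.3029.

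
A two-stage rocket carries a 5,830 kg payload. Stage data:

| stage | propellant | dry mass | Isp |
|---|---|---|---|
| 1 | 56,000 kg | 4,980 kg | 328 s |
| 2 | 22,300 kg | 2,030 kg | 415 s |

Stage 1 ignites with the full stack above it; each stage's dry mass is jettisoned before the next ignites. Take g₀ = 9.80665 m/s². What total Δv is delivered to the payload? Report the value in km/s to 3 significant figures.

Ignition mass of stage 1 = 56,000+4,980 + 22,300+2,030 + 5,830 = 91,140 kg.
Stage 1: m₀ = 91,140 kg, m_f = 91,140 − 56,000 = 35,140 kg; Δv = 328×9.80665×ln(2.594) = 3216.6×0.9531 ≈ 3066 m/s.
Stage 2: m₀ = 30,160 kg, m_f = 30,160 − 22,300 = 7,860 kg; Δv = 415×9.80665×ln(3.837) = 4069.8×1.3447 ≈ 5473 m/s.
Total Δv = 3066 + 5473 = 8539 m/s.

Δv ≈ 8.54 km/s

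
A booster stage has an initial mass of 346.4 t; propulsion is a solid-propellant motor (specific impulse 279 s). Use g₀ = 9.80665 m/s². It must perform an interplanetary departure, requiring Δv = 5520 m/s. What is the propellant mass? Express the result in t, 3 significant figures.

v_e = Isp · g₀ = 279 × 9.80665 = 2736.1 m/s.
From the ideal rocket equation, m₀/m_f = exp(Δv / v_e) = exp(5520 / 2736.1) = exp(2.0175) = 7.5195.
m_f = 346.4 / 7.5195 = 46.0669 t, so propellant = m₀ − m_f = 346.4 − 46.0669 = 300.3331 t.

propellant mass ≈ 300 t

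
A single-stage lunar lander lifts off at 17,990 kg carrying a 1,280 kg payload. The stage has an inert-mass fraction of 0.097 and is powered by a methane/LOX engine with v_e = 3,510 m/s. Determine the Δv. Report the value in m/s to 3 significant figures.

Δv ≈ 6410 m/s

Stage wet mass = m₀ − payload = 17,990 − 1,280 = 16,710 kg.
Stage dry mass = ε × stage wet mass = 0.097 × 16,710 = 1,620.87 kg.
Burnout mass m_f = stage dry + payload = 1,620.87 + 1,280 = 2,900.87 kg.
Δv = v_e · ln(17,990/2,900.87) = 3510.0 × ln(6.202) = 3510.0 × 1.8248 ≈ 6405 m/s.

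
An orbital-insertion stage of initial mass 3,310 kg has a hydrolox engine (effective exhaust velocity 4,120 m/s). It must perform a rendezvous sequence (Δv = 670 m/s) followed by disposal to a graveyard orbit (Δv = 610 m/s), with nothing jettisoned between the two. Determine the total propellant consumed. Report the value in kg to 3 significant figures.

total propellant consumed ≈ 884 kg

After the first burn: m = 3310 × exp(−670/4120.0) = 3310 × 0.84991 = 2,813.2 kg.
After the second burn: m = 2,813.2 × exp(−610/4120.0) = 2,813.2 × 0.86238 = 2,426.05 kg.
Total propellant = m₀ − m_final = 3310 − 2,426.05 = 883.95 kg.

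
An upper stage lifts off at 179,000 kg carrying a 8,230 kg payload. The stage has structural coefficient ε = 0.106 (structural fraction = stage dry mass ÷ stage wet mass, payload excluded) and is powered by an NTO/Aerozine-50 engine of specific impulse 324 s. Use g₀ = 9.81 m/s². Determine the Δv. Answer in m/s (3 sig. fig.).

Stage wet mass = m₀ − payload = 179,000 − 8,230 = 170,770 kg.
Stage dry mass = ε × stage wet mass = 0.106 × 170,770 = 18,101.6 kg.
Burnout mass m_f = stage dry + payload = 18,101.6 + 8,230 = 26,331.6 kg.
v_e = Isp · g₀ = 324 × 9.81 = 3178.4 m/s.
Δv = v_e · ln(179,000/26,331.6) = 3178.4 × ln(6.798) = 3178.4 × 1.9166 ≈ 6092 m/s.

Δv ≈ 6090 m/s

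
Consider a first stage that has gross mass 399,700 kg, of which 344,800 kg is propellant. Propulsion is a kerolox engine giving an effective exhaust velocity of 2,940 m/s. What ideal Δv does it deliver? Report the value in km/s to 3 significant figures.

m_f = m₀ − m_prop = 399,700 − 344,800 = 54,900 kg.
Using Δv = v_e ln(m₀/m_f): Δv = v_e · ln(m₀/m_f) = 2940.0 × ln(7.281) = 2940.0 × 1.9852 ≈ 5836.5 m/s.

Δv ≈ 5.84 km/s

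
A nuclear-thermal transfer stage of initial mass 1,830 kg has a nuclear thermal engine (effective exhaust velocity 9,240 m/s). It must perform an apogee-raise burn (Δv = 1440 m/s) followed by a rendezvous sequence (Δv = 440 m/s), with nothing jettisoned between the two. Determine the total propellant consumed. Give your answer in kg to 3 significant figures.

After the first burn: m = 1830 × exp(−1440/9240.0) = 1830 × 0.85569 = 1,565.91 kg.
After the second burn: m = 1,565.91 × exp(−440/9240.0) = 1,565.91 × 0.95350 = 1,493.1 kg.
Total propellant = m₀ − m_final = 1830 − 1,493.1 = 336.9 kg.

total propellant consumed ≈ 337 kg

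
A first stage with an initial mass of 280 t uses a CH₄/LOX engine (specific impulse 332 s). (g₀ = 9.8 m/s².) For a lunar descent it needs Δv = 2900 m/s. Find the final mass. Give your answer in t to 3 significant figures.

final mass ≈ 115 t

v_e = Isp · g₀ = 332 × 9.8 = 3253.6 m/s.
m₀/m_f = exp(Δv / v_e) = exp(2900 / 3253.6) = exp(0.8913) = 2.4383.
m_f = m₀ / 2.4383 = 280 / 2.4383 = 114.834 t.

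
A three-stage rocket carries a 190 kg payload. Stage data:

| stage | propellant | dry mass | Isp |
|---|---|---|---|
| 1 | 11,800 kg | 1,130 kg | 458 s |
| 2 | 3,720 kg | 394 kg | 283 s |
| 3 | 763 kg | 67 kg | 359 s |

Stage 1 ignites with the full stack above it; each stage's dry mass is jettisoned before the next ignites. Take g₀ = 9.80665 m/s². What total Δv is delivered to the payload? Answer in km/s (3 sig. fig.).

Ignition mass of stage 1 = 11,800+1,130 + 3,720+394 + 763+67 + 190 = 18,064 kg.
Stage 1: m₀ = 18,064 kg, m_f = 18,064 − 11,800 = 6,264 kg; Δv = 458×9.80665×ln(2.884) = 4491.4×1.0591 ≈ 4757 m/s.
Stage 2: m₀ = 5,134 kg, m_f = 5,134 − 3,720 = 1,414 kg; Δv = 283×9.80665×ln(3.631) = 2775.3×1.2895 ≈ 3579 m/s.
Stage 3: m₀ = 1,020 kg, m_f = 1,020 − 763 = 257 kg; Δv = 359×9.80665×ln(3.969) = 3520.6×1.3785 ≈ 4853 m/s.
Total Δv = 4757 + 3579 + 4853 = 13189 m/s.

Δv ≈ 13.2 km/s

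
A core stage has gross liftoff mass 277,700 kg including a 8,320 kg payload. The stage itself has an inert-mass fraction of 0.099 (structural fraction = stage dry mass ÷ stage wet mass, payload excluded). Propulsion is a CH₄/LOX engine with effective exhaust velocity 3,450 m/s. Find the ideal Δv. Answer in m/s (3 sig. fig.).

Stage wet mass = m₀ − payload = 277,700 − 8,320 = 269,380 kg.
Stage dry mass = ε × stage wet mass = 0.099 × 269,380 = 26,668.6 kg.
Burnout mass m_f = stage dry + payload = 26,668.6 + 8,320 = 34,988.6 kg.
Using Δv = v_e ln(m₀/m_f): Δv = v_e · ln(277,700/34,988.6) = 3450.0 × ln(7.937) = 3450.0 × 2.0715 ≈ 7147 m/s.

Δv ≈ 7150 m/s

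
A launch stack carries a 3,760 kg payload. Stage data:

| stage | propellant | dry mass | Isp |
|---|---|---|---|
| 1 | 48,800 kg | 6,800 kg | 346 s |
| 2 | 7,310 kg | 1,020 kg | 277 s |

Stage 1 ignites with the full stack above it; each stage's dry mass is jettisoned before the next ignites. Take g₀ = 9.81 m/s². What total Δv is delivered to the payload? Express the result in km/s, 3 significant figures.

Δv ≈ 6.85 km/s

Ignition mass of stage 1 = 48,800+6,800 + 7,310+1,020 + 3,760 = 67,690 kg.
Stage 1: m₀ = 67,690 kg, m_f = 67,690 − 48,800 = 18,890 kg; Δv = 346×9.81×ln(3.583) = 3394.3×1.2763 ≈ 4332 m/s.
Stage 2: m₀ = 12,090 kg, m_f = 12,090 − 7,310 = 4,780 kg; Δv = 277×9.81×ln(2.529) = 2717.4×0.9279 ≈ 2522 m/s.
Total Δv = 4332 + 2522 = 6854 m/s.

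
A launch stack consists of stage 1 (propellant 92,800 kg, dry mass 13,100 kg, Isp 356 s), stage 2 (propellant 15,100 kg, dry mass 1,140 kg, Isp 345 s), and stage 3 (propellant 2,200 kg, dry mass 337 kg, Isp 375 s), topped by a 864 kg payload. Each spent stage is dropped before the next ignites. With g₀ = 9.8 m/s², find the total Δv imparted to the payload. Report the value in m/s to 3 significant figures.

Ignition mass of stage 1 = 92,800+13,100 + 15,100+1,140 + 2,200+337 + 864 = 125,541 kg.
Stage 1: m₀ = 125,541 kg, m_f = 125,541 − 92,800 = 32,741 kg; Δv = 356×9.8×ln(3.834) = 3488.8×1.3440 ≈ 4689 m/s.
Stage 2: m₀ = 19,641 kg, m_f = 19,641 − 15,100 = 4,541 kg; Δv = 345×9.8×ln(4.325) = 3381.0×1.4645 ≈ 4951 m/s.
Stage 3: m₀ = 3,401 kg, m_f = 3,401 − 2,200 = 1,201 kg; Δv = 375×9.8×ln(2.832) = 3675.0×1.0409 ≈ 3825 m/s.
Total Δv = 4689 + 4951 + 3825 = 13465 m/s.

Δv ≈ 13500 m/s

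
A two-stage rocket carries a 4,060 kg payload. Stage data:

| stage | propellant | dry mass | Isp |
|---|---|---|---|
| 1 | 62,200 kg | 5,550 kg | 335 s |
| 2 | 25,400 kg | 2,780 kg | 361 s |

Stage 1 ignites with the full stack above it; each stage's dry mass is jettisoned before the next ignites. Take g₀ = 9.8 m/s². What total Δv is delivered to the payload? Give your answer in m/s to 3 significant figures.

Ignition mass of stage 1 = 62,200+5,550 + 25,400+2,780 + 4,060 = 99,990 kg.
Stage 1: m₀ = 99,990 kg, m_f = 99,990 − 62,200 = 37,790 kg; Δv = 335×9.8×ln(2.646) = 3283.0×0.9730 ≈ 3194 m/s.
Stage 2: m₀ = 32,240 kg, m_f = 32,240 − 25,400 = 6,840 kg; Δv = 361×9.8×ln(4.713) = 3537.8×1.5504 ≈ 5485 m/s.
Total Δv = 3194 + 5485 = 8679 m/s.

Δv ≈ 8680 m/s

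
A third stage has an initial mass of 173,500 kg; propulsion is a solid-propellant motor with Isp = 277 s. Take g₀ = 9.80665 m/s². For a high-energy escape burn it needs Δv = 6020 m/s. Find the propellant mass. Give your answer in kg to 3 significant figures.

propellant mass ≈ 155000 kg

v_e = Isp · g₀ = 277 × 9.80665 = 2716.4 m/s.
m₀/m_f = exp(Δv / v_e) = exp(6020 / 2716.4) = exp(2.2161) = 9.1718.
m_f = 173,500 / 9.1718 = 18,916.7 kg, so propellant = m₀ − m_f = 173,500 − 18,916.7 = 154,583.3 kg.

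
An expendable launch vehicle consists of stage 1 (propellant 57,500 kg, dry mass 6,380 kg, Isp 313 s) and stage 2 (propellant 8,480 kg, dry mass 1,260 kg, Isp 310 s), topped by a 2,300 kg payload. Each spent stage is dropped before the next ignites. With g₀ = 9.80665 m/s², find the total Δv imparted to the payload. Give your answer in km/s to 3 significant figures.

Ignition mass of stage 1 = 57,500+6,380 + 8,480+1,260 + 2,300 = 75,920 kg.
Stage 1: m₀ = 75,920 kg, m_f = 75,920 − 57,500 = 18,420 kg; Δv = 313×9.80665×ln(4.122) = 3069.5×1.4162 ≈ 4347 m/s.
Stage 2: m₀ = 12,040 kg, m_f = 12,040 − 8,480 = 3,560 kg; Δv = 310×9.80665×ln(3.382) = 3040.1×1.2185 ≈ 3704 m/s.
Total Δv = 4347 + 3704 = 8051 m/s.

Δv ≈ 8.05 km/s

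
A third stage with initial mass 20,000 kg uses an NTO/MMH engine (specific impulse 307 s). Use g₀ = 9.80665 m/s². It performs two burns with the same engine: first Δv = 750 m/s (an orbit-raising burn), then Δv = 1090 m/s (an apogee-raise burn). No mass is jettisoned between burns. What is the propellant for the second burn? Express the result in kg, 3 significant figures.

v_e = Isp · g₀ = 307 × 9.80665 = 3010.6 m/s.
After the first burn: m = 20000 × exp(−750/3010.6) = 20000 × 0.77949 = 15,589.8 kg.
After the second burn: m = 15,589.8 × exp(−1090/3010.6) = 15,589.8 × 0.69625 = 10,854.4 kg.
Second-burn propellant = 15,589.8 − 10,854.4 = 4,735.4 kg.

propellant for the second burn ≈ 4740 kg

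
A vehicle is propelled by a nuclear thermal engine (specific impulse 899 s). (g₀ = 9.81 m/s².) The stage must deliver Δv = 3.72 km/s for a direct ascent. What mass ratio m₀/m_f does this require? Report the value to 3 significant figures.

v_e = Isp · g₀ = 899 × 9.81 = 8819.2 m/s.
m₀/m_f = exp(Δv / v_e) = exp(3720 / 8819.2) = exp(0.4218) = 1.5247.

mass ratio ≈ 1.52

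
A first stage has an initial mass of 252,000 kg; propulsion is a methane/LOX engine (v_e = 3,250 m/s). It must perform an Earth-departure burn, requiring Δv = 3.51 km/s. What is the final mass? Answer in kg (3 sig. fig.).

m₀/m_f = exp(Δv / v_e) = exp(3510 / 3250.0) = exp(1.0800) = 2.9447.
m_f = m₀ / 2.9447 = 252,000 / 2.9447 = 85,577.5 kg.

final mass ≈ 85600 kg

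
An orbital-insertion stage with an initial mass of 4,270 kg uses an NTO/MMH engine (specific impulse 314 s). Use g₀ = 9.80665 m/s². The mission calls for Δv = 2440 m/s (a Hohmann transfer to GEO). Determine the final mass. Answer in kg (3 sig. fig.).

v_e = Isp · g₀ = 314 × 9.80665 = 3079.3 m/s.
Using Δv = v_e ln(m₀/m_f): m₀/m_f = exp(Δv / v_e) = exp(2440 / 3079.3) = exp(0.7924) = 2.2087.
m_f = m₀ / 2.2087 = 4,270 / 2.2087 = 1,933.26 kg.

final mass ≈ 1930 kg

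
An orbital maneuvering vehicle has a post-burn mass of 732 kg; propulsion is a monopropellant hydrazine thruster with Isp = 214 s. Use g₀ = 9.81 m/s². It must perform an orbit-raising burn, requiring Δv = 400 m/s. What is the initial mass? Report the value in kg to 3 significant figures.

initial mass ≈ 886 kg

v_e = Isp · g₀ = 214 × 9.81 = 2099.3 m/s.
m₀/m_f = exp(Δv / v_e) = exp(400 / 2099.3) = exp(0.1905) = 1.2099.
m₀ = m_f × 1.2099 = 732 × 1.2099 = 885.647 kg.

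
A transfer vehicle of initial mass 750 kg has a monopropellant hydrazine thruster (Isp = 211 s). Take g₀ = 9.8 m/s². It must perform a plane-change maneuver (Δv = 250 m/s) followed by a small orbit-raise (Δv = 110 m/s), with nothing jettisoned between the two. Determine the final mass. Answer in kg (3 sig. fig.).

v_e = Isp · g₀ = 211 × 9.8 = 2067.8 m/s.
After the first burn: m = 750 × exp(−250/2067.8) = 750 × 0.88612 = 664.59 kg.
After the second burn: m = 664.59 × exp(−110/2067.8) = 664.59 × 0.94819 = 630.158 kg.

final mass ≈ 630 kg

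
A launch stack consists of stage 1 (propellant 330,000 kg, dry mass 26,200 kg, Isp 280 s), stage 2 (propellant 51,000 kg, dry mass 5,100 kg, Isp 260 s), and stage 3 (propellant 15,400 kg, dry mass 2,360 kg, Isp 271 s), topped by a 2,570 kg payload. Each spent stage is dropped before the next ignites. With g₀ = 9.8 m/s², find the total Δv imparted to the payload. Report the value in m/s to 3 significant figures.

Ignition mass of stage 1 = 330,000+26,200 + 51,000+5,100 + 15,400+2,360 + 2,570 = 432,630 kg.
Stage 1: m₀ = 432,630 kg, m_f = 432,630 − 330,000 = 102,630 kg; Δv = 280×9.8×ln(4.215) = 2744.0×1.4388 ≈ 3948 m/s.
Stage 2: m₀ = 76,430 kg, m_f = 76,430 − 51,000 = 25,430 kg; Δv = 260×9.8×ln(3.006) = 2548.0×1.1004 ≈ 2804 m/s.
Stage 3: m₀ = 20,330 kg, m_f = 20,330 − 15,400 = 4,930 kg; Δv = 271×9.8×ln(4.124) = 2655.8×1.4168 ≈ 3763 m/s.
Total Δv = 3948 + 2804 + 3763 = 10515 m/s.

Δv ≈ 10500 m/s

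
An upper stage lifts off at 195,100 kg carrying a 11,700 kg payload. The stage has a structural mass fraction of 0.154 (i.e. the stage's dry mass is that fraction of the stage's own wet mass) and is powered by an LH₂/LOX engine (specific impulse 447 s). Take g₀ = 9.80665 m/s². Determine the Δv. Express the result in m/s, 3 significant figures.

Δv ≈ 6950 m/s

Stage wet mass = m₀ − payload = 195,100 − 11,700 = 183,400 kg.
Stage dry mass = ε × stage wet mass = 0.154 × 183,400 = 28,243.6 kg.
Burnout mass m_f = stage dry + payload = 28,243.6 + 11,700 = 39,943.6 kg.
v_e = Isp · g₀ = 447 × 9.80665 = 4383.6 m/s.
Δv = v_e · ln(195,100/39,943.6) = 4383.6 × ln(4.884) = 4383.6 × 1.5860 ≈ 6953 m/s.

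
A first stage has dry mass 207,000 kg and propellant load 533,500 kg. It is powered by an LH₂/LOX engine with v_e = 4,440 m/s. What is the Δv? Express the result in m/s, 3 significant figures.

m₀ = m_dry + m_prop = 207,000 + 533,500 = 740,500 kg.
Δv = v_e · ln(m₀/m_f) = 4440.0 × ln(3.577) = 4440.0 × 1.2746 ≈ 5659.3 m/s.

Δv ≈ 5660 m/s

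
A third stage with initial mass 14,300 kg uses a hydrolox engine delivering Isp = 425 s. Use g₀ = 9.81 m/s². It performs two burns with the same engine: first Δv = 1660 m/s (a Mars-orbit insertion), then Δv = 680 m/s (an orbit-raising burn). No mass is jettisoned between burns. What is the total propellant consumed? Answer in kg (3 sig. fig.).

v_e = Isp · g₀ = 425 × 9.81 = 4169.2 m/s.
After the first burn: m = 14300 × exp(−1660/4169.2) = 14300 × 0.67156 = 9,603.31 kg.
After the second burn: m = 9,603.31 × exp(−680/4169.2) = 9,603.31 × 0.84951 = 8,158.11 kg.
Total propellant = m₀ − m_final = 14300 − 8,158.11 = 6,141.89 kg.

total propellant consumed ≈ 6140 kg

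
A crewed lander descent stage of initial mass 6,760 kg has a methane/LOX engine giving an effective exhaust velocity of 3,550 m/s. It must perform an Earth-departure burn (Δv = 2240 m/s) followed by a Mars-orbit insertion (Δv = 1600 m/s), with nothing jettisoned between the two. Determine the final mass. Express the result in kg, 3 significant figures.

final mass ≈ 2290 kg

After the first burn: m = 6760 × exp(−2240/3550.0) = 6760 × 0.53207 = 3,596.79 kg.
After the second burn: m = 3,596.79 × exp(−1600/3550.0) = 3,596.79 × 0.63718 = 2,291.8 kg.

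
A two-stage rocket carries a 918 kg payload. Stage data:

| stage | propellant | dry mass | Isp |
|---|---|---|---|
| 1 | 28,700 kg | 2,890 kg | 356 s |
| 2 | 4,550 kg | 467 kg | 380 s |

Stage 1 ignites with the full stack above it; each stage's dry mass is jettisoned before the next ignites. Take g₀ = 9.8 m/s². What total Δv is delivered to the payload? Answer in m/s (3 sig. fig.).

Ignition mass of stage 1 = 28,700+2,890 + 4,550+467 + 918 = 37,525 kg.
Stage 1: m₀ = 37,525 kg, m_f = 37,525 − 28,700 = 8,825 kg; Δv = 356×9.8×ln(4.252) = 3488.8×1.4474 ≈ 5050 m/s.
Stage 2: m₀ = 5,935 kg, m_f = 5,935 − 4,550 = 1,385 kg; Δv = 380×9.8×ln(4.285) = 3724.0×1.4552 ≈ 5419 m/s.
Total Δv = 5050 + 5419 = 10469 m/s.

Δv ≈ 10500 m/s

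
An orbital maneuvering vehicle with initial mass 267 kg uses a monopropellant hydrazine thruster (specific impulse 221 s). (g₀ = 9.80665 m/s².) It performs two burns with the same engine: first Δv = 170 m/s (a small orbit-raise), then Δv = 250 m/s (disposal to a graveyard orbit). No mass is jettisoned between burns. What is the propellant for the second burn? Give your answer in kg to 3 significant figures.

v_e = Isp · g₀ = 221 × 9.80665 = 2167.3 m/s.
After the first burn: m = 267 × exp(−170/2167.3) = 267 × 0.92456 = 246.858 kg.
After the second burn: m = 246.858 × exp(−250/2167.3) = 246.858 × 0.89105 = 219.963 kg.
Second-burn propellant = 246.858 − 219.963 = 26.895 kg.

propellant for the second burn ≈ 26.9 kg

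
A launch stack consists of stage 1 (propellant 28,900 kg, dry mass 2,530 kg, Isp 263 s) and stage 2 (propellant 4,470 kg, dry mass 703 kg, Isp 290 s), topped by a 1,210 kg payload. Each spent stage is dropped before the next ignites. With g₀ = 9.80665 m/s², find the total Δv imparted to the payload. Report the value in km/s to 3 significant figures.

Δv ≈ 7.15 km/s

Ignition mass of stage 1 = 28,900+2,530 + 4,470+703 + 1,210 = 37,813 kg.
Stage 1: m₀ = 37,813 kg, m_f = 37,813 − 28,900 = 8,913 kg; Δv = 263×9.80665×ln(4.242) = 2579.1×1.4451 ≈ 3727 m/s.
Stage 2: m₀ = 6,383 kg, m_f = 6,383 − 4,470 = 1,913 kg; Δv = 290×9.80665×ln(3.337) = 2843.9×1.2050 ≈ 3427 m/s.
Total Δv = 3727 + 3427 = 7154 m/s.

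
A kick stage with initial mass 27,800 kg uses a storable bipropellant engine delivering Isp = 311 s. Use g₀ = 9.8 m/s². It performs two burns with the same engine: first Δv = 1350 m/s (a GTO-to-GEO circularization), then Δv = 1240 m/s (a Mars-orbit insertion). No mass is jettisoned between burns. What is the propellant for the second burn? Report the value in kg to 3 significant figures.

propellant for the second burn ≈ 5970 kg

v_e = Isp · g₀ = 311 × 9.8 = 3047.8 m/s.
After the first burn: m = 27800 × exp(−1350/3047.8) = 27800 × 0.64214 = 17,851.5 kg.
After the second burn: m = 17,851.5 × exp(−1240/3047.8) = 17,851.5 × 0.66574 = 11,884.5 kg.
Second-burn propellant = 17,851.5 − 11,884.5 = 5,967 kg.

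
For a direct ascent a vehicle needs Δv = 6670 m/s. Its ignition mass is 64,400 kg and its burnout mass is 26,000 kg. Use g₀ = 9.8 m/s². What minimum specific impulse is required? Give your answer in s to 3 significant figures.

Isp ≈ 750 s

ln(m₀/m_f) = ln(64400/26000) = ln(2.477) = 0.9070.
Rocket equation: v_e = Δv / ln(m₀/m_f) = 6670 / 0.9070 = 7353.8 m/s.
Isp = v_e / g₀ = 7353.8 / 9.8 = 750.4 s.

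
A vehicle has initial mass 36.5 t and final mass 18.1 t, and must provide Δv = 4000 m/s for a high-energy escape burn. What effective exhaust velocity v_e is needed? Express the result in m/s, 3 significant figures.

ln(m₀/m_f) = ln(36500/18100) = ln(2.017) = 0.7014.
Using Δv = v_e ln(m₀/m_f): v_e = Δv / ln(m₀/m_f) = 4000 / 0.7014 = 5702.9 m/s.

v_e ≈ 5700 m/s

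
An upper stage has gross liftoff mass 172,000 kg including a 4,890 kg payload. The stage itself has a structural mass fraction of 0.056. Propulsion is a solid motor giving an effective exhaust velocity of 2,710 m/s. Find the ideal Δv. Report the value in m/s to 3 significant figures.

Δv ≈ 6750 m/s

Stage wet mass = m₀ − payload = 172,000 − 4,890 = 167,110 kg.
Stage dry mass = ε × stage wet mass = 0.056 × 167,110 = 9,358.16 kg.
Burnout mass m_f = stage dry + payload = 9,358.16 + 4,890 = 14,248.16 kg.
From the ideal rocket equation, Δv = v_e · ln(172,000/14,248.16) = 2710.0 × ln(12.07) = 2710.0 × 2.4909 ≈ 6750 m/s.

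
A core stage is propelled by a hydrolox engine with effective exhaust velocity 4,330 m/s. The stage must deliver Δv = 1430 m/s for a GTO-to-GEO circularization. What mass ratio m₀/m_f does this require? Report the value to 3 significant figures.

mass ratio ≈ 1.39

From the ideal rocket equation, m₀/m_f = exp(Δv / v_e) = exp(1430 / 4330.0) = exp(0.3303) = 1.3913.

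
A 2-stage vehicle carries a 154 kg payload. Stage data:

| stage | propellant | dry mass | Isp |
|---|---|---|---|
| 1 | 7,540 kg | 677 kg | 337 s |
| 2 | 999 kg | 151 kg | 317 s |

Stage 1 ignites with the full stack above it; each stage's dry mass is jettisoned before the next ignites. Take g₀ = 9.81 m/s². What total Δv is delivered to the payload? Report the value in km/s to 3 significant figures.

Δv ≈ 9.71 km/s

Ignition mass of stage 1 = 7,540+677 + 999+151 + 154 = 9,521 kg.
Stage 1: m₀ = 9,521 kg, m_f = 9,521 − 7,540 = 1,981 kg; Δv = 337×9.81×ln(4.806) = 3306.0×1.5699 ≈ 5190 m/s.
Stage 2: m₀ = 1,304 kg, m_f = 1,304 − 999 = 305 kg; Δv = 317×9.81×ln(4.275) = 3109.8×1.4529 ≈ 4518 m/s.
Total Δv = 5190 + 4518 = 9708 m/s.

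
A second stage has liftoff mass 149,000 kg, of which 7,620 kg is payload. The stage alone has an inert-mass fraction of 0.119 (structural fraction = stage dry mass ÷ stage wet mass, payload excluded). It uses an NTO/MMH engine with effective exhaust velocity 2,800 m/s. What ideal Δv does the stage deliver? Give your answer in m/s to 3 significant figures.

Stage wet mass = m₀ − payload = 149,000 − 7,620 = 141,380 kg.
Stage dry mass = ε × stage wet mass = 0.119 × 141,380 = 16,824.2 kg.
Burnout mass m_f = stage dry + payload = 16,824.2 + 7,620 = 24,444.2 kg.
From the ideal rocket equation, Δv = v_e · ln(149,000/24,444.2) = 2800.0 × ln(6.096) = 2800.0 × 1.8076 ≈ 5061 m/s.

Δv ≈ 5060 m/s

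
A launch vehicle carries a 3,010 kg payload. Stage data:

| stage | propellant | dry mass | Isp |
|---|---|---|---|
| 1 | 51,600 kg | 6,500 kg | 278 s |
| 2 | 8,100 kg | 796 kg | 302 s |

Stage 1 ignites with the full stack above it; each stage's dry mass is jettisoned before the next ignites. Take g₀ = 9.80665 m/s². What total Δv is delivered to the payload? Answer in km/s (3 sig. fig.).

Ignition mass of stage 1 = 51,600+6,500 + 8,100+796 + 3,010 = 70,006 kg.
Stage 1: m₀ = 70,006 kg, m_f = 70,006 − 51,600 = 18,406 kg; Δv = 278×9.80665×ln(3.803) = 2726.2×1.3359 ≈ 3642 m/s.
Stage 2: m₀ = 11,906 kg, m_f = 11,906 − 8,100 = 3,806 kg; Δv = 302×9.80665×ln(3.128) = 2961.6×1.1405 ≈ 3378 m/s.
Total Δv = 3642 + 3378 = 7020 m/s.

Δv ≈ 7.02 km/s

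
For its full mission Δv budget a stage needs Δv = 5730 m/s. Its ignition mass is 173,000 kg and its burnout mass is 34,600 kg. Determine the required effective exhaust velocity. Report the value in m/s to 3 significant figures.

ln(m₀/m_f) = ln(173000/34600) = ln(5) = 1.6094.
v_e = Δv / ln(m₀/m_f) = 5730 / 1.6094 = 3560.2 m/s.

v_e ≈ 3560 m/s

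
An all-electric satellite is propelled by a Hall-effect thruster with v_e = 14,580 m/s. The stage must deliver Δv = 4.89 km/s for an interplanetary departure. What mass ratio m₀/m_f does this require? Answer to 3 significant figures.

Rocket equation: m₀/m_f = exp(Δv / v_e) = exp(4890 / 14580.0) = exp(0.3354) = 1.3985.

mass ratio ≈ 1.40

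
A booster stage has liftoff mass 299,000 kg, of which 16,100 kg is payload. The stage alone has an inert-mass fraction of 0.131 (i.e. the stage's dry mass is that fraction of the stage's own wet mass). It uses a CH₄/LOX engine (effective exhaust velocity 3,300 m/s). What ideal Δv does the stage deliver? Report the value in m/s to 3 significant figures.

Δv ≈ 5700 m/s

Stage wet mass = m₀ − payload = 299,000 − 16,100 = 282,900 kg.
Stage dry mass = ε × stage wet mass = 0.131 × 282,900 = 37,059.9 kg.
Burnout mass m_f = stage dry + payload = 37,059.9 + 16,100 = 53,159.9 kg.
Δv = v_e · ln(299,000/53,159.9) = 3300.0 × ln(5.625) = 3300.0 × 1.7271 ≈ 5700 m/s.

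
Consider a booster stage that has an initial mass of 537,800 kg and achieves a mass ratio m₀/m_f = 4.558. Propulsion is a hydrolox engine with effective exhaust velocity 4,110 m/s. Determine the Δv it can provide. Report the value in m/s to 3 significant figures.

Δv ≈ 6230 m/s

Δv = v_e · ln(4.558) = 4110.0 × 1.5169 ≈ 6234.4 m/s.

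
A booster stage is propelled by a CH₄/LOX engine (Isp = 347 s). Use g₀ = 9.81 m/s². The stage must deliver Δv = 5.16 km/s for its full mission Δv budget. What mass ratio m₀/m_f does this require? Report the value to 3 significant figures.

v_e = Isp · g₀ = 347 × 9.81 = 3404.1 m/s.
m₀/m_f = exp(Δv / v_e) = exp(5160 / 3404.1) = exp(1.5158) = 4.5532.

mass ratio ≈ 4.55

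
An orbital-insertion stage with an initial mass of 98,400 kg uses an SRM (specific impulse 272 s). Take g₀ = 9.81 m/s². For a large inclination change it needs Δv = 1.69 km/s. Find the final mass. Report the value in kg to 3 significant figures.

final mass ≈ 52200 kg

v_e = Isp · g₀ = 272 × 9.81 = 2668.3 m/s.
Using Δv = v_e ln(m₀/m_f): m₀/m_f = exp(Δv / v_e) = exp(1690 / 2668.3) = exp(0.6334) = 1.8839.
m_f = m₀ / 1.8839 = 98,400 / 1.8839 = 52,232.1 kg.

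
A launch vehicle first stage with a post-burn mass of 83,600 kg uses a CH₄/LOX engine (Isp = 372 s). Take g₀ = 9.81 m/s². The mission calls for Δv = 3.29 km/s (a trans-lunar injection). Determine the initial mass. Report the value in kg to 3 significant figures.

v_e = Isp · g₀ = 372 × 9.81 = 3649.3 m/s.
m₀/m_f = exp(Δv / v_e) = exp(3290 / 3649.3) = exp(0.9015) = 2.4634.
m₀ = m_f × 2.4634 = 83,600 × 2.4634 = 205,940 kg.

initial mass ≈ 206000 kg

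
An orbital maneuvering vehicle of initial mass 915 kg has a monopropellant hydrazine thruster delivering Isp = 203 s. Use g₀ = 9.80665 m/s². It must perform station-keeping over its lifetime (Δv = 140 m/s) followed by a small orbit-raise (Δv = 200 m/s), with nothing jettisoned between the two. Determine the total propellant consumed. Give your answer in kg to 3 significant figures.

v_e = Isp · g₀ = 203 × 9.80665 = 1990.7 m/s.
After the first burn: m = 915 × exp(−140/1990.7) = 915 × 0.93209 = 852.862 kg.
After the second burn: m = 852.862 × exp(−200/1990.7) = 852.862 × 0.90442 = 771.345 kg.
Total propellant = m₀ − m_final = 915 − 771.345 = 143.655 kg.

total propellant consumed ≈ 144 kg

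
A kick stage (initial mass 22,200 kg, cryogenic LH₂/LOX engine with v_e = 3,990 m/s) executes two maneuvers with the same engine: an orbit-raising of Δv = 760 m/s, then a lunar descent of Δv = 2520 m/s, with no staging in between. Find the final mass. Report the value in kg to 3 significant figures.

After the first burn: m = 22200 × exp(−760/3990.0) = 22200 × 0.82657 = 18,349.9 kg.
After the second burn: m = 18,349.9 × exp(−2520/3990.0) = 18,349.9 × 0.53175 = 9,757.56 kg.

final mass ≈ 9760 kg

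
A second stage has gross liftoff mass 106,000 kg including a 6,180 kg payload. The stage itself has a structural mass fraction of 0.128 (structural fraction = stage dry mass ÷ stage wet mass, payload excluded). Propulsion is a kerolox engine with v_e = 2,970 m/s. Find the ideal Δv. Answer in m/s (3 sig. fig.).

Stage wet mass = m₀ − payload = 106,000 − 6,180 = 99,820 kg.
Stage dry mass = ε × stage wet mass = 0.128 × 99,820 = 12,777 kg.
Burnout mass m_f = stage dry + payload = 12,777 + 6,180 = 18,957 kg.
Δv = v_e · ln(106,000/18,957) = 2970.0 × ln(5.592) = 2970.0 × 1.7213 ≈ 5112 m/s.

Δv ≈ 5110 m/s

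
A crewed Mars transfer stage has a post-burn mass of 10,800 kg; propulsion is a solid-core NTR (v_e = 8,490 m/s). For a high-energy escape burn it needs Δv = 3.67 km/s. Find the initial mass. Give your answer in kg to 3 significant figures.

initial mass ≈ 16600 kg

Rocket equation: m₀/m_f = exp(Δv / v_e) = exp(3670 / 8490.0) = exp(0.4323) = 1.5408.
m₀ = m_f × 1.5408 = 10,800 × 1.5408 = 16,640.6 kg.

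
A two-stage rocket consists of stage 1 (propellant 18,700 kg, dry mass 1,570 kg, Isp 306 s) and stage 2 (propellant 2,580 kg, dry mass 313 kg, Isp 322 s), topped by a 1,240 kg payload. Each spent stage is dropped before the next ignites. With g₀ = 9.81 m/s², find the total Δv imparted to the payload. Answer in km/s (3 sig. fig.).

Δv ≈ 7.46 km/s

Ignition mass of stage 1 = 18,700+1,570 + 2,580+313 + 1,240 = 24,403 kg.
Stage 1: m₀ = 24,403 kg, m_f = 24,403 − 18,700 = 5,703 kg; Δv = 306×9.81×ln(4.279) = 3001.9×1.4537 ≈ 4364 m/s.
Stage 2: m₀ = 4,133 kg, m_f = 4,133 − 2,580 = 1,553 kg; Δv = 322×9.81×ln(2.661) = 3158.8×0.9788 ≈ 3092 m/s.
Total Δv = 4364 + 3092 = 7456 m/s.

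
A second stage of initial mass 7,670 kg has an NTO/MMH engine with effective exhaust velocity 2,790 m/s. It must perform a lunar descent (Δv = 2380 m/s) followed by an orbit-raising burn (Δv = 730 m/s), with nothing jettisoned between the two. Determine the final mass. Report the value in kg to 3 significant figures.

After the first burn: m = 7670 × exp(−2380/2790.0) = 7670 × 0.42611 = 3,268.26 kg.
After the second burn: m = 3,268.26 × exp(−730/2790.0) = 3,268.26 × 0.76978 = 2,515.84 kg.

final mass ≈ 2520 kg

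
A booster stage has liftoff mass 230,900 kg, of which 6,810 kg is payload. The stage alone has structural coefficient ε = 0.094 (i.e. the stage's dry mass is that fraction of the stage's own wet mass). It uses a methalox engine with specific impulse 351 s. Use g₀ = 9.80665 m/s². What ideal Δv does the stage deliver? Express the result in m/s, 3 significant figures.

Stage wet mass = m₀ − payload = 230,900 − 6,810 = 224,090 kg.
Stage dry mass = ε × stage wet mass = 0.094 × 224,090 = 21,064.5 kg.
Burnout mass m_f = stage dry + payload = 21,064.5 + 6,810 = 27,874.5 kg.
v_e = Isp · g₀ = 351 × 9.80665 = 3442.1 m/s.
By the Tsiolkovsky rocket equation, Δv = v_e · ln(230,900/27,874.5) = 3442.1 × ln(8.284) = 3442.1 × 2.1143 ≈ 7278 m/s.

Δv ≈ 7280 m/s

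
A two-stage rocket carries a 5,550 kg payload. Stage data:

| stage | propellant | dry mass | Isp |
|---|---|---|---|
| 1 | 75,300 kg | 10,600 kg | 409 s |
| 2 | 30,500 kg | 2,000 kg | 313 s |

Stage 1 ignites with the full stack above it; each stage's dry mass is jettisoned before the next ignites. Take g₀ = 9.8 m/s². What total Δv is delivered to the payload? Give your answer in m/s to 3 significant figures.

Δv ≈ 8710 m/s

Ignition mass of stage 1 = 75,300+10,600 + 30,500+2,000 + 5,550 = 123,950 kg.
Stage 1: m₀ = 123,950 kg, m_f = 123,950 − 75,300 = 48,650 kg; Δv = 409×9.8×ln(2.548) = 4008.2×0.9352 ≈ 3749 m/s.
Stage 2: m₀ = 38,050 kg, m_f = 38,050 − 30,500 = 7,550 kg; Δv = 313×9.8×ln(5.04) = 3067.4×1.6174 ≈ 4961 m/s.
Total Δv = 3749 + 4961 = 8710 m/s.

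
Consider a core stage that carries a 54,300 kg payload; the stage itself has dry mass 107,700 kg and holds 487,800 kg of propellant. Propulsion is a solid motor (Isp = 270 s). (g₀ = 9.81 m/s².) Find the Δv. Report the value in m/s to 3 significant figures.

Δv ≈ 3680 m/s

v_e = Isp · g₀ = 270 × 9.81 = 2648.7 m/s.
m₀ = payload + dry + propellant = 54,300 + 107,700 + 487,800 = 649,800 kg.
m_f = payload + dry = 54,300 + 107,700 = 162,000 kg.
Using Δv = v_e ln(m₀/m_f): Δv = v_e · ln(m₀/m_f) = 2648.7 × ln(4.011) = 2648.7 × 1.3891 ≈ 3679.2 m/s.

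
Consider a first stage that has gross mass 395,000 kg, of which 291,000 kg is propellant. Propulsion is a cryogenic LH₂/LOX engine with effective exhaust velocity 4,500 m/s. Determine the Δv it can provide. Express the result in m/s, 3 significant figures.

m_f = m₀ − m_prop = 395,000 − 291,000 = 104,000 kg.
Δv = v_e · ln(m₀/m_f) = 4500.0 × ln(3.798) = 4500.0 × 1.3345 ≈ 6005.2 m/s.

Δv ≈ 6010 m/s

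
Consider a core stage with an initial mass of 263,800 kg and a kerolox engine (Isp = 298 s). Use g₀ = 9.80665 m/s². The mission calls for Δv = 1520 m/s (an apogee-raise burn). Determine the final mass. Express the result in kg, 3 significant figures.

final mass ≈ 157000 kg

v_e = Isp · g₀ = 298 × 9.80665 = 2922.4 m/s.
m₀/m_f = exp(Δv / v_e) = exp(1520 / 2922.4) = exp(0.5201) = 1.6822.
m_f = m₀ / 1.6822 = 263,800 / 1.6822 = 156,818 kg.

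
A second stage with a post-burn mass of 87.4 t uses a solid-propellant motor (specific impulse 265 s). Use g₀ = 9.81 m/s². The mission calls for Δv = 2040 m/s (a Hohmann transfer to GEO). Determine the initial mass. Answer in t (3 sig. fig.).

v_e = Isp · g₀ = 265 × 9.81 = 2599.7 m/s.
m₀/m_f = exp(Δv / v_e) = exp(2040 / 2599.7) = exp(0.7847) = 2.1918.
m₀ = m_f × 2.1918 = 87.4 × 2.1918 = 191.563 t.

initial mass ≈ 192 t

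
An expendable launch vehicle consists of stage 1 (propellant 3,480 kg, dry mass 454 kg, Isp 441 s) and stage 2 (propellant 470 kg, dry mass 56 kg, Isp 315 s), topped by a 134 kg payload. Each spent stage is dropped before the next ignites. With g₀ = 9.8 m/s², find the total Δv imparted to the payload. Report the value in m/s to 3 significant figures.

Δv ≈ 9970 m/s

Ignition mass of stage 1 = 3,480+454 + 470+56 + 134 = 4,594 kg.
Stage 1: m₀ = 4,594 kg, m_f = 4,594 − 3,480 = 1,114 kg; Δv = 441×9.8×ln(4.124) = 4321.8×1.4168 ≈ 6123 m/s.
Stage 2: m₀ = 660 kg, m_f = 660 − 470 = 190 kg; Δv = 315×9.8×ln(3.474) = 3087.0×1.2452 ≈ 3844 m/s.
Total Δv = 6123 + 3844 = 9967 m/s.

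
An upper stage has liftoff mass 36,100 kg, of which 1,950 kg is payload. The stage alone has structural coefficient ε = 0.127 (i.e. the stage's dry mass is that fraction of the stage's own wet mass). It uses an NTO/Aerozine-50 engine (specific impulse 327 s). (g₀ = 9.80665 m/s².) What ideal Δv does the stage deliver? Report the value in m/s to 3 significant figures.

Δv ≈ 5600 m/s

Stage wet mass = m₀ − payload = 36,100 − 1,950 = 34,150 kg.
Stage dry mass = ε × stage wet mass = 0.127 × 34,150 = 4,337.05 kg.
Burnout mass m_f = stage dry + payload = 4,337.05 + 1,950 = 6,287.05 kg.
v_e = Isp · g₀ = 327 × 9.80665 = 3206.8 m/s.
Δv = v_e · ln(36,100/6,287.05) = 3206.8 × ln(5.742) = 3206.8 × 1.7478 ≈ 5605 m/s.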